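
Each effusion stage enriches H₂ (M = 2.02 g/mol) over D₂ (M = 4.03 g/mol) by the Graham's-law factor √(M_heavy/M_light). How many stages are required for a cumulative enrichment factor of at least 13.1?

8

With α = √(4.03/2.02) per stage, ln α = ½ ln(1.99505) = 0.3453.
Need α^N ≥ 13.1 ⇒ N ≥ ln(13.1) / ln α = 2.573 / 0.3453 = 7.45.
So at least 8 stages are needed.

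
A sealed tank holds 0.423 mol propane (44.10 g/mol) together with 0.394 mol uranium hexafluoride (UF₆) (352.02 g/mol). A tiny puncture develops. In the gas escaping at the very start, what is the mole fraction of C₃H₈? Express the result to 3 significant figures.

0.752

The effusion rate of species i is ∝ p_i/√M_i ∝ n_i/√M_i.
Mole fraction of C₃H₈ in the effusate = (n_C₃H₈/√M_C₃H₈) / (n_C₃H₈/√M_C₃H₈ + n_UF₆/√M_UF₆)
= (0.423/√44.10) / (0.423/√44.10 + 0.394/√352.02) = 0.06370/(0.06370 + 0.02100) = 0.752.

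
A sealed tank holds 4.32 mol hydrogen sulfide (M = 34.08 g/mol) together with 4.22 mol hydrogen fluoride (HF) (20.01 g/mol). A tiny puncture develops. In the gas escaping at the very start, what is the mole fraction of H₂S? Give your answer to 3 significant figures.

0.440

Effusion rate of each component ∝ n_i/√M_i (partial pressure × 1/√M).
So x_H₂S in the escaping gas = (n_H₂S/√M_H₂S) / Σ(n_i/√M_i)
= (4.32/√34.08) / (4.32/√34.08 + 4.22/√20.01) = 0.7400/(0.7400 + 0.9434) = 0.440.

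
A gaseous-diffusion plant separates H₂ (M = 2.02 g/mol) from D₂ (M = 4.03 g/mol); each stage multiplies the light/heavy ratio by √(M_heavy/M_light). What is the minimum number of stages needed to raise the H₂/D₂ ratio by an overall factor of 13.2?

Per stage α = (4.03/2.02)^(1/2) = 1.99505^0.5, giving ln α = 0.3453.
Need α^N ≥ 13.2 ⇒ N ≥ ln(13.2) / ln α = 2.580 / 0.3453 = 7.47.
So at least 8 stages are needed.

8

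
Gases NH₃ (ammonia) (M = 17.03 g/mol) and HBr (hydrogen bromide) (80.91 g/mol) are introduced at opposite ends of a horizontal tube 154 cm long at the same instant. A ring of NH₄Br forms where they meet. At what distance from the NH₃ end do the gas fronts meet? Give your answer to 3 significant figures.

The fronts meet when d_NH₃ + d_HBr = L with d_NH₃/d_HBr = √(M_HBr/M_NH₃) (Graham's law). Here √(M_HBr/M_NH₃) = √(80.91/17.03) = 2.180.
With d_NH₃ + d_HBr = 154 cm, d_HBr = 154/(1 + 2.180) = 48.43 cm.
d_NH₃ = 154 − 48.43 = 106 cm.

106 cm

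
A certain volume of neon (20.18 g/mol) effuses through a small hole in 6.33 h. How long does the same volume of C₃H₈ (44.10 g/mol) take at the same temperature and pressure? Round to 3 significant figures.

From Graham's law, t_C₃H₈/t_Ne = √(M_C₃H₈/M_Ne) = √(44.10/20.18) = √2.185 = 1.478.
So the time for C₃H₈ is 6.33 × 1.478 = 9.36 h.

9.36 h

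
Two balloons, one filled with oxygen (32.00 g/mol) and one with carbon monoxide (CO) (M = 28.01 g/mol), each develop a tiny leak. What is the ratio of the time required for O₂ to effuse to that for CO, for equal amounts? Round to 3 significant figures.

1.07

By Graham's law, t_O₂/t_CO = √(M_O₂/M_CO) = √(32.00/28.01) = √1.142 = 1.07.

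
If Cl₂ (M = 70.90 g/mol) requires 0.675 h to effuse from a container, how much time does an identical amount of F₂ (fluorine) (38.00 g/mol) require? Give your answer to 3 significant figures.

Graham's law gives t_F₂/t_Cl₂ = √(M_F₂/M_Cl₂) = √(38.00/70.90) = √0.5360 = 0.7321.
So the time for F₂ is 0.675 × 0.7321 = 0.494 h.

0.494 h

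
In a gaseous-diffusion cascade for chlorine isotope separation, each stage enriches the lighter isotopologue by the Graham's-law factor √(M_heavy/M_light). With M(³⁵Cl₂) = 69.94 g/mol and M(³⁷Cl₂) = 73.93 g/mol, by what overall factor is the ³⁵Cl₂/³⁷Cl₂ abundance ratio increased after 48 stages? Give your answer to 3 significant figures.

3.79

Overall factor = α^48 with α = √(73.93/69.94), i.e. (73.93/69.94)^(48/2).
= 1.05705^24 = 3.79.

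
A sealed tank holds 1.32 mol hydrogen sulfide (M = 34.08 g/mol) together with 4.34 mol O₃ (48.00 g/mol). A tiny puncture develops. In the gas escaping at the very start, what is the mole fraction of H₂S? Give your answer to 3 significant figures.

0.265

Each component's effusion rate ∝ (its partial pressure)·(1/√M) ∝ n_i/√M_i.
x_H₂S(eff) = (n_H₂S/√M_H₂S) / (n_H₂S/√M_H₂S + n_O₃/√M_O₃)
= (1.32/√34.08) / (1.32/√34.08 + 4.34/√48.00) = 0.2261/(0.2261 + 0.6264) = 0.265.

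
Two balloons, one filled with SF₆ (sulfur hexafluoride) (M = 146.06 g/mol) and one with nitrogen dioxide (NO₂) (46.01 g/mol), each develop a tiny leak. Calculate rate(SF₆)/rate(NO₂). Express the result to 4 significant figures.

0.5613

Graham's law gives rate_SF₆/rate_NO₂ = √(M_NO₂/M_SF₆) = √(46.01/146.06) = √0.3150 = 0.5613.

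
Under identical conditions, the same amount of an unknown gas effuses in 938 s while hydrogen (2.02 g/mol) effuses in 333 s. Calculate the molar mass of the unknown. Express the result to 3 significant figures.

Since effusion rate ∝ 1/√M, t_X/t_H₂ = √(M_X/M_H₂).
938/333 = 2.817 = √(M_X/2.02)
M_X = 2.02 × 2.817² = 2.02 × 7.934 = 16.0 g/mol

16.0 g/mol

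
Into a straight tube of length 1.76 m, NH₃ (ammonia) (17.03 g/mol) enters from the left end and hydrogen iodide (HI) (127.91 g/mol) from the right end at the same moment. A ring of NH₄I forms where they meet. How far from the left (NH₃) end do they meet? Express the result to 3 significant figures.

In equal time, each gas travels a distance ∝ its rate ∝ 1/√M, so d_NH₃/d_HI = √(M_HI/M_NH₃) = √(127.91/17.03) = 2.741.
With d_NH₃ + d_HI = 1.76 m, d_HI = 1.76/(1 + 2.741) = 0.4705 m.
d_NH₃ = 1.76 − 0.4705 = 1.29 m.

1.29 m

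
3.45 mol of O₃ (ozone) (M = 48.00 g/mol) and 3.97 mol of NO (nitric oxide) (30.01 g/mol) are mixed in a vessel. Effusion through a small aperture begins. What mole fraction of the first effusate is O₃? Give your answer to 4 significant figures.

Each component's effusion rate ∝ (its partial pressure)·(1/√M) ∝ n_i/√M_i.
x_O₃(eff) = (n_O₃/√M_O₃) / (n_O₃/√M_O₃ + n_NO/√M_NO)
= (3.45/√48.00) / (3.45/√48.00 + 3.97/√30.01) = 0.4980/(0.4980 + 0.7247) = 0.4073.

0.4073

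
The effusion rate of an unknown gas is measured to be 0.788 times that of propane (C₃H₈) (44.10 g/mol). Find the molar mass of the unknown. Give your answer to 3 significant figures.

Since effusion rate ∝ 1/√M, rate_X/rate_C₃H₈ = √(M_C₃H₈/M_X).
0.788 = √(44.10/M_X)
M_X = 44.10 / 0.788² = 44.10 / 0.6209 = 71.0 g/mol

71.0 g/mol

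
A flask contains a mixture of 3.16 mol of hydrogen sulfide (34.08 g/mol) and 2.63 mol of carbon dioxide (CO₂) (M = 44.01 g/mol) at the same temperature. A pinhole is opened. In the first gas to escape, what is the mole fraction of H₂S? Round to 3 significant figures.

0.577

Each component's effusion rate ∝ (its partial pressure)·(1/√M) ∝ n_i/√M_i.
Mole fraction of H₂S in the effusate = (n_H₂S/√M_H₂S) / (n_H₂S/√M_H₂S + n_CO₂/√M_CO₂)
= (3.16/√34.08) / (3.16/√34.08 + 2.63/√44.01) = 0.5413/(0.5413 + 0.3964) = 0.577.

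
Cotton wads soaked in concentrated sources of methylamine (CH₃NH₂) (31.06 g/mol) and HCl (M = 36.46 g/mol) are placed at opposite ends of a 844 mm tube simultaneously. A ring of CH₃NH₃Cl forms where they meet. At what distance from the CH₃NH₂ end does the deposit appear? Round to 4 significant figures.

438.9 mm

Distances travelled in equal time are proportional to diffusion rates, so d_CH₃NH₂/d_HCl = √(M_HCl/M_CH₃NH₂) = √(36.46/31.06) = 1.083.
With d_CH₃NH₂ + d_HCl = 844 mm, d_HCl = 844/(1 + 1.083) = 405.1 mm.
d_CH₃NH₂ = 844 − 405.1 = 438.9 mm.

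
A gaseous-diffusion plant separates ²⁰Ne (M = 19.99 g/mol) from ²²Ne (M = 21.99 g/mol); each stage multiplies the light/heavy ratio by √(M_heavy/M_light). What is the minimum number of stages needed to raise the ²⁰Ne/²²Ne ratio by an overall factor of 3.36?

With α = √(21.99/19.99) per stage, ln α = ½ ln(1.10005) = 0.04768.
Need α^N ≥ 3.36 ⇒ N ≥ ln(3.36) / ln α = 1.212 / 0.04768 = 25.42.
Minimum whole number of stages: N = 26.

26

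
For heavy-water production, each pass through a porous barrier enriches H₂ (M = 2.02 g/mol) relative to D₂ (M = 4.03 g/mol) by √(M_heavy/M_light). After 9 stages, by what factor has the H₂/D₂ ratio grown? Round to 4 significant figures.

The single-stage factor is √(M_heavy/M_light), so 9 stages give [√(4.03/2.02)]^9 = (4.03/2.02)^(9/2).
= 1.99505^(9/2) = 22.38.

22.38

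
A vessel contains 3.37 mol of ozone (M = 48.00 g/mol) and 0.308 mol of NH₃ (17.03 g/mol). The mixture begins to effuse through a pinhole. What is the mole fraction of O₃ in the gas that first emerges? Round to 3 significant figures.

0.867

The effusion rate of species i is ∝ p_i/√M_i ∝ n_i/√M_i.
So x_O₃ in the escaping gas = (n_O₃/√M_O₃) / Σ(n_i/√M_i)
= (3.37/√48.00) / (3.37/√48.00 + 0.308/√17.03) = 0.4864/(0.4864 + 0.07464) = 0.867.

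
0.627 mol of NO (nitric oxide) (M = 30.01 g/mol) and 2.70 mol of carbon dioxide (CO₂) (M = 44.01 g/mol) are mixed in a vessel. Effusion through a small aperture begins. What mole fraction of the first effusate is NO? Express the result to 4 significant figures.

0.2195

Rate_i ∝ x_i/√M_i (Graham's law weighted by mole fraction), so the effusate composition follows n_i/√M_i.
Mole fraction of NO in the effusate = (n_NO/√M_NO) / (n_NO/√M_NO + n_CO₂/√M_CO₂)
= (0.627/√30.01) / (0.627/√30.01 + 2.70/√44.01) = 0.1145/(0.1145 + 0.4070) = 0.2195.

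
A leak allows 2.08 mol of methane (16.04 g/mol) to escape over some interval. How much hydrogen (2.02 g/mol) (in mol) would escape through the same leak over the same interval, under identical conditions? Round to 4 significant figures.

5.861 mol

Using Graham's law: rate_H₂/rate_CH₄ = √(M_CH₄/M_H₂) = √(16.04/2.02) = √7.941 = 2.818.
So the amount for H₂ is 2.08 × 2.818 = 5.861 mol.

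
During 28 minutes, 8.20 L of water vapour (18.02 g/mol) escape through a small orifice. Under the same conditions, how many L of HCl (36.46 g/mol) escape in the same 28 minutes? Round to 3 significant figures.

Since effusion rate ∝ 1/√M, rate_HCl/rate_H₂O = √(M_H₂O/M_HCl) = √(18.02/36.46) = √0.4942 = 0.7030.
So the volume for HCl is 8.20 × 0.7030 = 5.76 L.

5.76 L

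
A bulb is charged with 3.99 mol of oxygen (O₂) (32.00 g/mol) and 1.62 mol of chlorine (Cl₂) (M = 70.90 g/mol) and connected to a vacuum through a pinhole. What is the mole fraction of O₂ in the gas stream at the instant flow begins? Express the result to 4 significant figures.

0.7857

Effusion rate of each component ∝ n_i/√M_i (partial pressure × 1/√M).
Mole fraction of O₂ in the effusate = (n_O₂/√M_O₂) / (n_O₂/√M_O₂ + n_Cl₂/√M_Cl₂)
= (3.99/√32.00) / (3.99/√32.00 + 1.62/√70.90) = 0.7053/(0.7053 + 0.1924) = 0.7857.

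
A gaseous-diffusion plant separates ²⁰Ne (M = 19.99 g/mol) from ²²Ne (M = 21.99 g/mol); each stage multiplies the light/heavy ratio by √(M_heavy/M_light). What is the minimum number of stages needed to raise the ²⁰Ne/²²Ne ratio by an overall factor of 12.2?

53

Per stage α = (21.99/19.99)^(1/2) = 1.10005^0.5, giving ln α = 0.04768.
Need α^N ≥ 12.2 ⇒ N ≥ ln(12.2) / ln α = 2.501 / 0.04768 = 52.47.
Rounding up, N = 53 stages.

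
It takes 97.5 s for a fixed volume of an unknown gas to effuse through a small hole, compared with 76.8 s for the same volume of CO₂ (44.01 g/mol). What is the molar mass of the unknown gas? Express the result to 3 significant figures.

Graham's law gives t_X/t_CO₂ = √(M_X/M_CO₂).
97.5/76.8 = 1.270 = √(M_X/44.01)
M_X = 44.01 × 1.270² = 44.01 × 1.612 = 70.9 g/mol

70.9 g/mol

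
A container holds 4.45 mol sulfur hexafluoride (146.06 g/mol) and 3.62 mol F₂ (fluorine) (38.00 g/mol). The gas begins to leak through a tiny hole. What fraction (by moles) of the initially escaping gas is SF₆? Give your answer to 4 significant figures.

0.3854

Effusion rate of each component ∝ n_i/√M_i (partial pressure × 1/√M).
Mole fraction of SF₆ in the effusate = (n_SF₆/√M_SF₆) / (n_SF₆/√M_SF₆ + n_F₂/√M_F₂)
= (4.45/√146.06) / (4.45/√146.06 + 3.62/√38.00) = 0.3682/(0.3682 + 0.5872) = 0.3854.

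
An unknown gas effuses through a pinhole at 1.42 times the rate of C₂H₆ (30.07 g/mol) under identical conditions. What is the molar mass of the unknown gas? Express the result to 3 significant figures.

Since effusion rate ∝ 1/√M, rate_X/rate_C₂H₆ = √(M_C₂H₆/M_X).
1.42 = √(30.07/M_X)
M_X = 30.07 / 1.42² = 30.07 / 2.016 = 14.9 g/mol

14.9 g/mol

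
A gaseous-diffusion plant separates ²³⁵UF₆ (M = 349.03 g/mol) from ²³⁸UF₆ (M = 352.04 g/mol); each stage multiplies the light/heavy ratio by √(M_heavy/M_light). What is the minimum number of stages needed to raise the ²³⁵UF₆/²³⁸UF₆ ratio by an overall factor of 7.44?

Single-stage factor α = √(352.04/349.03), so ln α = ½ ln(1.00862) = 0.004293.
Need α^N ≥ 7.44 ⇒ N ≥ ln(7.44) / ln α = 2.007 / 0.004293 = 467.42.
So at least 468 stages are needed.

468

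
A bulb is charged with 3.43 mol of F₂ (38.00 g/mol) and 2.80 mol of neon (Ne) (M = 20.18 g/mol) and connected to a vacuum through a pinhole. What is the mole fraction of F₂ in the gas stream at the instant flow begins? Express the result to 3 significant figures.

Effusion rate of each component ∝ n_i/√M_i (partial pressure × 1/√M).
So x_F₂ in the escaping gas = (n_F₂/√M_F₂) / Σ(n_i/√M_i)
= (3.43/√38.00) / (3.43/√38.00 + 2.80/√20.18) = 0.5564/(0.5564 + 0.6233) = 0.472.

0.472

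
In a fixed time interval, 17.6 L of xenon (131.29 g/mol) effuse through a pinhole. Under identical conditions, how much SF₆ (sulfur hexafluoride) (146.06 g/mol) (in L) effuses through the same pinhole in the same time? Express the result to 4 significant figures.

16.69 L

From Graham's law, rate_SF₆/rate_Xe = √(M_Xe/M_SF₆) = √(131.29/146.06) = √0.8989 = 0.9481.
So the volume for SF₆ is 17.6 × 0.9481 = 16.69 L.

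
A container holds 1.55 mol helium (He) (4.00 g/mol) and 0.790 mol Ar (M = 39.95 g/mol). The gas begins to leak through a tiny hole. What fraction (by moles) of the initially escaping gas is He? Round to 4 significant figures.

0.8611

Effusion rate of each component ∝ n_i/√M_i (partial pressure × 1/√M).
So x_He in the escaping gas = (n_He/√M_He) / Σ(n_i/√M_i)
= (1.55/√4.00) / (1.55/√4.00 + 0.790/√39.95) = 0.7750/(0.7750 + 0.1250) = 0.8611.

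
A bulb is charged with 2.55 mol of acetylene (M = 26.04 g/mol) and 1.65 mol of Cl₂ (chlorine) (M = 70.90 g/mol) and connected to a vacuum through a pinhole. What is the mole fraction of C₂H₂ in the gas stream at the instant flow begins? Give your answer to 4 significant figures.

Each component's effusion rate ∝ (its partial pressure)·(1/√M) ∝ n_i/√M_i.
x_C₂H₂(eff) = (n_C₂H₂/√M_C₂H₂) / (n_C₂H₂/√M_C₂H₂ + n_Cl₂/√M_Cl₂)
= (2.55/√26.04) / (2.55/√26.04 + 1.65/√70.90) = 0.4997/(0.4997 + 0.1960) = 0.7183.

0.7183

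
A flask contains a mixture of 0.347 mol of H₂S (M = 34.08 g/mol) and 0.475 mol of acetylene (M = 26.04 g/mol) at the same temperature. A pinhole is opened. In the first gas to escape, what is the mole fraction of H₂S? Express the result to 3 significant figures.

0.390

Each component's effusion rate ∝ (its partial pressure)·(1/√M) ∝ n_i/√M_i.
x_H₂S(eff) = (n_H₂S/√M_H₂S) / (n_H₂S/√M_H₂S + n_C₂H₂/√M_C₂H₂)
= (0.347/√34.08) / (0.347/√34.08 + 0.475/√26.04) = 0.05944/(0.05944 + 0.09308) = 0.390.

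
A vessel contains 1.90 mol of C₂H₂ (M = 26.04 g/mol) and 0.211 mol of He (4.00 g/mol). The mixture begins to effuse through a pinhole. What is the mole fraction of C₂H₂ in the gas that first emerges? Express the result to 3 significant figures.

0.779

Rate_i ∝ x_i/√M_i (Graham's law weighted by mole fraction), so the effusate composition follows n_i/√M_i.
So x_C₂H₂ in the escaping gas = (n_C₂H₂/√M_C₂H₂) / Σ(n_i/√M_i)
= (1.90/√26.04) / (1.90/√26.04 + 0.211/√4.00) = 0.3723/(0.3723 + 0.1055) = 0.779.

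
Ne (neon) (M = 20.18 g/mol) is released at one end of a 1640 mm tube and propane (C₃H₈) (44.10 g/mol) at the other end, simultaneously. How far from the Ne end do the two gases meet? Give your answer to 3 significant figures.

978 mm

The fronts meet when d_Ne + d_C₃H₈ = L with d_Ne/d_C₃H₈ = √(M_C₃H₈/M_Ne) (Graham's law). Here √(M_C₃H₈/M_Ne) = √(44.10/20.18) = 1.478.
With d_Ne + d_C₃H₈ = 1640 mm, d_C₃H₈ = 1640/(1 + 1.478) = 661.7 mm.
d_Ne = 1640 − 661.7 = 978 mm.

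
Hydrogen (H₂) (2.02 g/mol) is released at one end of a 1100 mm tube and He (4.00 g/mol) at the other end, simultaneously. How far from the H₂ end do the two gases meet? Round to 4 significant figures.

643.0 mm

Graham's law gives d_H₂/d_He = rate_H₂/rate_He = √(M_He/M_H₂) = √(4.00/2.02) = 1.407.
With d_H₂ + d_He = 1100 mm, d_He = 1100/(1 + 1.407) = 457.0 mm.
d_H₂ = 1100 − 457.0 = 643.0 mm.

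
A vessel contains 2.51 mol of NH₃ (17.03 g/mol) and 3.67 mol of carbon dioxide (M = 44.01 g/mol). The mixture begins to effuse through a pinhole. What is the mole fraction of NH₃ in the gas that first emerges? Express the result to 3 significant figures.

0.524

Effusion rate of each component ∝ n_i/√M_i (partial pressure × 1/√M).
Mole fraction of NH₃ in the effusate = (n_NH₃/√M_NH₃) / (n_NH₃/√M_NH₃ + n_CO₂/√M_CO₂)
= (2.51/√17.03) / (2.51/√17.03 + 3.67/√44.01) = 0.6082/(0.6082 + 0.5532) = 0.524.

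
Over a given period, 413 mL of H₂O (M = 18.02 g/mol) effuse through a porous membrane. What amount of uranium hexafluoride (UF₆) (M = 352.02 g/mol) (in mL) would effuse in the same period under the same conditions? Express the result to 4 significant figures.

93.44 mL

Using Graham's law: rate_UF₆/rate_H₂O = √(M_H₂O/M_UF₆) = √(18.02/352.02) = √0.05119 = 0.2263.
So the volume for UF₆ is 413 × 0.2263 = 93.44 mL.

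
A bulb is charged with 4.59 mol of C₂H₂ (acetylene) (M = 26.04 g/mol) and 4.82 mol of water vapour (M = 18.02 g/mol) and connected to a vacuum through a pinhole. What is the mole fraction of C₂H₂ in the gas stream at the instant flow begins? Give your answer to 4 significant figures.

0.4420

The effusion rate of species i is ∝ p_i/√M_i ∝ n_i/√M_i.
Mole fraction of C₂H₂ in the effusate = (n_C₂H₂/√M_C₂H₂) / (n_C₂H₂/√M_C₂H₂ + n_H₂O/√M_H₂O)
= (4.59/√26.04) / (4.59/√26.04 + 4.82/√18.02) = 0.8995/(0.8995 + 1.135) = 0.4420.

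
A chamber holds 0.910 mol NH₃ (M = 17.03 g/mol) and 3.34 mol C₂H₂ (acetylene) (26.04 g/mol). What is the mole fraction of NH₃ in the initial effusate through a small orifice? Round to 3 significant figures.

Rate_i ∝ x_i/√M_i (Graham's law weighted by mole fraction), so the effusate composition follows n_i/√M_i.
So x_NH₃ in the escaping gas = (n_NH₃/√M_NH₃) / Σ(n_i/√M_i)
= (0.910/√17.03) / (0.910/√17.03 + 3.34/√26.04) = 0.2205/(0.2205 + 0.6545) = 0.252.

0.252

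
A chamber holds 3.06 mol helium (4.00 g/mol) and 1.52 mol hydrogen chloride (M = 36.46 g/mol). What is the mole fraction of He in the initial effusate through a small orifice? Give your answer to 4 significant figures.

0.8587

Rate_i ∝ x_i/√M_i (Graham's law weighted by mole fraction), so the effusate composition follows n_i/√M_i.
So x_He in the escaping gas = (n_He/√M_He) / Σ(n_i/√M_i)
= (3.06/√4.00) / (3.06/√4.00 + 1.52/√36.46) = 1.530/(1.530 + 0.2517) = 0.8587.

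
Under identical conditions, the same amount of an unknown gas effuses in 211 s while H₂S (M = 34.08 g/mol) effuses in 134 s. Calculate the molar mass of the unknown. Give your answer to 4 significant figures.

Since effusion rate ∝ 1/√M, t_X/t_H₂S = √(M_X/M_H₂S).
211/134 = 1.575 = √(M_X/34.08)
M_X = 34.08 × 1.575² = 34.08 × 2.479 = 84.50 g/mol

84.50 g/mol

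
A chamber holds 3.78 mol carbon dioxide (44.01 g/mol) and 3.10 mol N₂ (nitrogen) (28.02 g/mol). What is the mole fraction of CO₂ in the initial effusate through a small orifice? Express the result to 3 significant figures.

Rate_i ∝ x_i/√M_i (Graham's law weighted by mole fraction), so the effusate composition follows n_i/√M_i.
x_CO₂(eff) = (n_CO₂/√M_CO₂) / (n_CO₂/√M_CO₂ + n_N₂/√M_N₂)
= (3.78/√44.01) / (3.78/√44.01 + 3.10/√28.02) = 0.5698/(0.5698 + 0.5856) = 0.493.

0.493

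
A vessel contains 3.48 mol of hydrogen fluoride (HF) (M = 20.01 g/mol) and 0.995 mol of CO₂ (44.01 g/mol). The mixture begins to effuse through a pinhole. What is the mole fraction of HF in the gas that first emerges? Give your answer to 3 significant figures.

Rate_i ∝ x_i/√M_i (Graham's law weighted by mole fraction), so the effusate composition follows n_i/√M_i.
So x_HF in the escaping gas = (n_HF/√M_HF) / Σ(n_i/√M_i)
= (3.48/√20.01) / (3.48/√20.01 + 0.995/√44.01) = 0.7780/(0.7780 + 0.1500) = 0.838.

0.838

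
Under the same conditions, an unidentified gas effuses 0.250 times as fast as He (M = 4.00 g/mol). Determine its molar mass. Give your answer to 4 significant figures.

64.00 g/mol

By Graham's law, rate_X/rate_He = √(M_He/M_X).
0.250 = √(4.00/M_X)
M_X = 4.00 / 0.250² = 4.00 / 0.06250 = 64.00 g/mol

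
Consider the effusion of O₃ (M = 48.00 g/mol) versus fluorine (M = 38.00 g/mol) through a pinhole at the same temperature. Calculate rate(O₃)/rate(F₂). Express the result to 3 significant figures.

0.890

From Graham's law, rate_O₃/rate_F₂ = √(M_F₂/M_O₃) = √(38.00/48.00) = √0.7917 = 0.890.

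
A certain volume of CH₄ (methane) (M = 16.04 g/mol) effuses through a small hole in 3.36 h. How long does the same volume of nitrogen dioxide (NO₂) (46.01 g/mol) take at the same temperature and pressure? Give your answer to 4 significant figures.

Since effusion rate ∝ 1/√M, t_NO₂/t_CH₄ = √(M_NO₂/M_CH₄) = √(46.01/16.04) = √2.868 = 1.694.
So the time for NO₂ is 3.36 × 1.694 = 5.691 h.

5.691 h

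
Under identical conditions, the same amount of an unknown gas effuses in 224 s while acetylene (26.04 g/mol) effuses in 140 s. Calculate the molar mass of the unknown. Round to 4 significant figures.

66.66 g/mol

From Graham's law, t_X/t_C₂H₂ = √(M_X/M_C₂H₂).
224/140 = 1.600 = √(M_X/26.04)
M_X = 26.04 × 1.600² = 26.04 × 2.560 = 66.66 g/mol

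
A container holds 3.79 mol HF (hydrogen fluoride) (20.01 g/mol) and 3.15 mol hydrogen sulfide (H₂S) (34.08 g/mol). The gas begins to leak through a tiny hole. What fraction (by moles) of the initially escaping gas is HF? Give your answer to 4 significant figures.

0.6109

Rate_i ∝ x_i/√M_i (Graham's law weighted by mole fraction), so the effusate composition follows n_i/√M_i.
x_HF(eff) = (n_HF/√M_HF) / (n_HF/√M_HF + n_H₂S/√M_H₂S)
= (3.79/√20.01) / (3.79/√20.01 + 3.15/√34.08) = 0.8473/(0.8473 + 0.5396) = 0.6109.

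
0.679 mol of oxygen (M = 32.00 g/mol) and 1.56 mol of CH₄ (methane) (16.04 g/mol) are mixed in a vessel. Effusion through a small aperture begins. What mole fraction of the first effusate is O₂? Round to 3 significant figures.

0.236

Rate_i ∝ x_i/√M_i (Graham's law weighted by mole fraction), so the effusate composition follows n_i/√M_i.
x_O₂(eff) = (n_O₂/√M_O₂) / (n_O₂/√M_O₂ + n_CH₄/√M_CH₄)
= (0.679/√32.00) / (0.679/√32.00 + 1.56/√16.04) = 0.1200/(0.1200 + 0.3895) = 0.236.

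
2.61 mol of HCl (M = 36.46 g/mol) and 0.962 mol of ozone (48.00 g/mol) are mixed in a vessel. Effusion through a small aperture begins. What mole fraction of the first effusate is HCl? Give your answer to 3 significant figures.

Rate_i ∝ x_i/√M_i (Graham's law weighted by mole fraction), so the effusate composition follows n_i/√M_i.
x_HCl(eff) = (n_HCl/√M_HCl) / (n_HCl/√M_HCl + n_O₃/√M_O₃)
= (2.61/√36.46) / (2.61/√36.46 + 0.962/√48.00) = 0.4322/(0.4322 + 0.1389) = 0.757.

0.757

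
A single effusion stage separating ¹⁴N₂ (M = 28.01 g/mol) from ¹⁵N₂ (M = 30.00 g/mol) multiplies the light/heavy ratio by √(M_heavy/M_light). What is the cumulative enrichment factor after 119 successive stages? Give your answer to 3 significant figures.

The single-stage factor is √(M_heavy/M_light), so 119 stages give [√(30.00/28.01)]^119 = (30.00/28.01)^(119/2).
= 1.07105^(119/2) = 59.4.

59.4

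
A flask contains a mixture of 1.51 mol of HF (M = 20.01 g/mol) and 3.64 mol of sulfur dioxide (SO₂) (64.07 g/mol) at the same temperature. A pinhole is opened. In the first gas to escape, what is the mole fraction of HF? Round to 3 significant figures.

0.426

Rate_i ∝ x_i/√M_i (Graham's law weighted by mole fraction), so the effusate composition follows n_i/√M_i.
Mole fraction of HF in the effusate = (n_HF/√M_HF) / (n_HF/√M_HF + n_SO₂/√M_SO₂)
= (1.51/√20.01) / (1.51/√20.01 + 3.64/√64.07) = 0.3376/(0.3376 + 0.4548) = 0.426.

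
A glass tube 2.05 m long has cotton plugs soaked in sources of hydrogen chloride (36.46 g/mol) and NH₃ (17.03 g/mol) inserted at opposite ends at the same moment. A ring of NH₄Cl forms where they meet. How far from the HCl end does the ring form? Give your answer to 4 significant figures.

0.8323 m

The fronts meet when d_HCl + d_NH₃ = L with d_HCl/d_NH₃ = √(M_NH₃/M_HCl) (Graham's law). Here √(M_NH₃/M_HCl) = √(17.03/36.46) = 0.6834.
With d_HCl + d_NH₃ = 2.05 m, d_NH₃ = 2.05/(1 + 0.6834) = 1.218 m.
d_HCl = 2.05 − 1.218 = 0.8323 m.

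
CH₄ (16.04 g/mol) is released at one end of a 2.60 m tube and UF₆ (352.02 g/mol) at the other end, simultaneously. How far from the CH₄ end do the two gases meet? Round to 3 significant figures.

Distances travelled in equal time are proportional to diffusion rates, so d_CH₄/d_UF₆ = √(M_UF₆/M_CH₄) = √(352.02/16.04) = 4.685.
With d_CH₄ + d_UF₆ = 2.60 m, d_UF₆ = 2.60/(1 + 4.685) = 0.4574 m.
d_CH₄ = 2.60 − 0.4574 = 2.14 m.

2.14 m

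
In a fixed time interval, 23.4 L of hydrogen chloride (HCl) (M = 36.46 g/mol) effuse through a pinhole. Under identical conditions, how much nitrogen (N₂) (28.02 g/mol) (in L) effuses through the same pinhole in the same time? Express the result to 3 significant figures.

26.7 L

Using Graham's law: rate_N₂/rate_HCl = √(M_HCl/M_N₂) = √(36.46/28.02) = √1.301 = 1.141.
So the volume for N₂ is 23.4 × 1.141 = 26.7 L.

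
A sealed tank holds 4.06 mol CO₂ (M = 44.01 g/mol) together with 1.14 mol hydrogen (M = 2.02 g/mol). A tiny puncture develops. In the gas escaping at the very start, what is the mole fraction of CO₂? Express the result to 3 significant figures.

Effusion rate of each component ∝ n_i/√M_i (partial pressure × 1/√M).
x_CO₂(eff) = (n_CO₂/√M_CO₂) / (n_CO₂/√M_CO₂ + n_H₂/√M_H₂)
= (4.06/√44.01) / (4.06/√44.01 + 1.14/√2.02) = 0.6120/(0.6120 + 0.8021) = 0.433.

0.433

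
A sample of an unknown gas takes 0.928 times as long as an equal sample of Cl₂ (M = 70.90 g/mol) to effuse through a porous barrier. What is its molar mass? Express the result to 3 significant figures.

Graham's law gives t_X/t_Cl₂ = √(M_X/M_Cl₂).
0.928 = √(M_X/70.90)
M_X = 70.90 × 0.928² = 70.90 × 0.8612 = 61.1 g/mol

61.1 g/mol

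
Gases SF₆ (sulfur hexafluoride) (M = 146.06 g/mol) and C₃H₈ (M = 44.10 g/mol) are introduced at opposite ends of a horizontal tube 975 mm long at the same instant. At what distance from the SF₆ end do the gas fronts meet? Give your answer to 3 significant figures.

Graham's law gives d_SF₆/d_C₃H₈ = rate_SF₆/rate_C₃H₈ = √(M_C₃H₈/M_SF₆) = √(44.10/146.06) = 0.5495.
With d_SF₆ + d_C₃H₈ = 975 mm, d_C₃H₈ = 975/(1 + 0.5495) = 629.2 mm.
d_SF₆ = 975 − 629.2 = 346 mm.

346 mm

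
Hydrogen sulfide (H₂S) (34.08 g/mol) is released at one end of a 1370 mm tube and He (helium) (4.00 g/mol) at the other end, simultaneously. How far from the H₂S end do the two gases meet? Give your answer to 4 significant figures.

Distances travelled in equal time are proportional to diffusion rates, so d_H₂S/d_He = √(M_He/M_H₂S) = √(4.00/34.08) = 0.3426.
With d_H₂S + d_He = 1370 mm, d_He = 1370/(1 + 0.3426) = 1020 mm.
d_H₂S = 1370 − 1020 = 349.6 mm.

349.6 mm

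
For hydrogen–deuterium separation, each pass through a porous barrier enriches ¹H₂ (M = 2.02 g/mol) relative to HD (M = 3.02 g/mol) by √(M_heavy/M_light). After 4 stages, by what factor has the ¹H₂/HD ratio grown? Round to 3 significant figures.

2.24

Overall factor = α^4 with α = √(3.02/2.02), i.e. (3.02/2.02)^(4/2).
= 1.49505^2 = 2.24.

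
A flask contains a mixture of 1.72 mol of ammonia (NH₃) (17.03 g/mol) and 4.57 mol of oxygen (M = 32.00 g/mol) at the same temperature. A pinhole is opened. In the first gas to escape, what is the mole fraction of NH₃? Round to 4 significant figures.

0.3403

Effusion rate of each component ∝ n_i/√M_i (partial pressure × 1/√M).
Mole fraction of NH₃ in the effusate = (n_NH₃/√M_NH₃) / (n_NH₃/√M_NH₃ + n_O₂/√M_O₂)
= (1.72/√17.03) / (1.72/√17.03 + 4.57/√32.00) = 0.4168/(0.4168 + 0.8079) = 0.3403.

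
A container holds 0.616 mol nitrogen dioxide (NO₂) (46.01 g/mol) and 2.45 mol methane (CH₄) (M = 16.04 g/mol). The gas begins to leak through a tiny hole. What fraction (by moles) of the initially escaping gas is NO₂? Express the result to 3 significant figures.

Effusion rate of each component ∝ n_i/√M_i (partial pressure × 1/√M).
x_NO₂(eff) = (n_NO₂/√M_NO₂) / (n_NO₂/√M_NO₂ + n_CH₄/√M_CH₄)
= (0.616/√46.01) / (0.616/√46.01 + 2.45/√16.04) = 0.09081/(0.09081 + 0.6117) = 0.129.

0.129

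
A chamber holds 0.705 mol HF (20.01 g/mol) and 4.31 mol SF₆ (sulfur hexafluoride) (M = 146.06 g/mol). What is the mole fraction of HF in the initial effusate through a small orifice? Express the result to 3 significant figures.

0.306

Rate_i ∝ x_i/√M_i (Graham's law weighted by mole fraction), so the effusate composition follows n_i/√M_i.
Mole fraction of HF in the effusate = (n_HF/√M_HF) / (n_HF/√M_HF + n_SF₆/√M_SF₆)
= (0.705/√20.01) / (0.705/√20.01 + 4.31/√146.06) = 0.1576/(0.1576 + 0.3566) = 0.306.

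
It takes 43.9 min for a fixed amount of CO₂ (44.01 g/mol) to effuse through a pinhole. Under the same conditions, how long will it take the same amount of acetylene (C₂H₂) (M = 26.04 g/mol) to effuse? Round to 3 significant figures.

33.8 min

From Graham's law, t_C₂H₂/t_CO₂ = √(M_C₂H₂/M_CO₂) = √(26.04/44.01) = √0.5917 = 0.7692.
So the time for C₂H₂ is 43.9 × 0.7692 = 33.8 min.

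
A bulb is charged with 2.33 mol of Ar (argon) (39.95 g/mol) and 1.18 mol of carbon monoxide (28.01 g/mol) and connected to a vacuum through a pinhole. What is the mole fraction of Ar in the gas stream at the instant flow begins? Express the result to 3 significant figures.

0.623

Rate_i ∝ x_i/√M_i (Graham's law weighted by mole fraction), so the effusate composition follows n_i/√M_i.
So x_Ar in the escaping gas = (n_Ar/√M_Ar) / Σ(n_i/√M_i)
= (2.33/√39.95) / (2.33/√39.95 + 1.18/√28.01) = 0.3686/(0.3686 + 0.2230) = 0.623.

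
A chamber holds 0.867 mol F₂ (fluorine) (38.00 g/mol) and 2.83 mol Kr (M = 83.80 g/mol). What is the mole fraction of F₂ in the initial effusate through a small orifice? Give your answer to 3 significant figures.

0.313

The effusion rate of species i is ∝ p_i/√M_i ∝ n_i/√M_i.
So x_F₂ in the escaping gas = (n_F₂/√M_F₂) / Σ(n_i/√M_i)
= (0.867/√38.00) / (0.867/√38.00 + 2.83/√83.80) = 0.1406/(0.1406 + 0.3091) = 0.313.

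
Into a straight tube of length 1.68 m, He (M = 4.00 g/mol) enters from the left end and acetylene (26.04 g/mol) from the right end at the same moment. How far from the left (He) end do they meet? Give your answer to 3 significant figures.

Distances travelled in equal time are proportional to diffusion rates, so d_He/d_C₂H₂ = √(M_C₂H₂/M_He) = √(26.04/4.00) = 2.551.
With d_He + d_C₂H₂ = 1.68 m, d_C₂H₂ = 1.68/(1 + 2.551) = 0.4730 m.
d_He = 1.68 − 0.4730 = 1.21 m.

1.21 m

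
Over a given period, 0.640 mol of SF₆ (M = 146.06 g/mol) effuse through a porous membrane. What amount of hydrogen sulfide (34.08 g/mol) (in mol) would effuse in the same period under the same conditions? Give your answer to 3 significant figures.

1.32 mol

Using Graham's law: rate_H₂S/rate_SF₆ = √(M_SF₆/M_H₂S) = √(146.06/34.08) = √4.286 = 2.070.
So the amount for H₂S is 0.640 × 2.070 = 1.32 mol.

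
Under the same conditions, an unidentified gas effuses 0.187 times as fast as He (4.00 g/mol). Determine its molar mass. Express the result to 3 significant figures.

114 g/mol

Using Graham's law: rate_X/rate_He = √(M_He/M_X).
0.187 = √(4.00/M_X)
M_X = 4.00 / 0.187² = 4.00 / 0.03497 = 114 g/mol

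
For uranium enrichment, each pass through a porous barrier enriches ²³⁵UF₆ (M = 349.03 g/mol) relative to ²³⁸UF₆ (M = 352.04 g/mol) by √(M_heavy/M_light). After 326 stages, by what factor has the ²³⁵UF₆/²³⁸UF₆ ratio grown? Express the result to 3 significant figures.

Overall factor = α^326 with α = √(352.04/349.03), i.e. (352.04/349.03)^(326/2).
= 1.00862^163 = 4.05.

4.05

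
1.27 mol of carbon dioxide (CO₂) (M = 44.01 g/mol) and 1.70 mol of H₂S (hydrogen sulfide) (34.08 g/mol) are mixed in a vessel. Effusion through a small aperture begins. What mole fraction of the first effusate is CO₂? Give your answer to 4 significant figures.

0.3966

Each component's effusion rate ∝ (its partial pressure)·(1/√M) ∝ n_i/√M_i.
Mole fraction of CO₂ in the effusate = (n_CO₂/√M_CO₂) / (n_CO₂/√M_CO₂ + n_H₂S/√M_H₂S)
= (1.27/√44.01) / (1.27/√44.01 + 1.70/√34.08) = 0.1914/(0.1914 + 0.2912) = 0.3966.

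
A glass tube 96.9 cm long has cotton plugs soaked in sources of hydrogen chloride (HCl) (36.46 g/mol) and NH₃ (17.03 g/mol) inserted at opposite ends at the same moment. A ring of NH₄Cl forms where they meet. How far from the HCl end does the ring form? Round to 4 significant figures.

39.34 cm

The fronts meet when d_HCl + d_NH₃ = L with d_HCl/d_NH₃ = √(M_NH₃/M_HCl) (Graham's law). Here √(M_NH₃/M_HCl) = √(17.03/36.46) = 0.6834.
With d_HCl + d_NH₃ = 96.9 cm, d_NH₃ = 96.9/(1 + 0.6834) = 57.56 cm.
d_HCl = 96.9 − 57.56 = 39.34 cm.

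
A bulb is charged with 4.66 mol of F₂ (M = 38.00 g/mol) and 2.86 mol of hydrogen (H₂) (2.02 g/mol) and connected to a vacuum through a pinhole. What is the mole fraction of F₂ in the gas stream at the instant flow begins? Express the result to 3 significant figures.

Each component's effusion rate ∝ (its partial pressure)·(1/√M) ∝ n_i/√M_i.
So x_F₂ in the escaping gas = (n_F₂/√M_F₂) / Σ(n_i/√M_i)
= (4.66/√38.00) / (4.66/√38.00 + 2.86/√2.02) = 0.7560/(0.7560 + 2.012) = 0.273.

0.273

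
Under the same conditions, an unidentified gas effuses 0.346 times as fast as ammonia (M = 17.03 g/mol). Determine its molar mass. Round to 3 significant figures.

142 g/mol

Using Graham's law: rate_X/rate_NH₃ = √(M_NH₃/M_X).
0.346 = √(17.03/M_X)
M_X = 17.03 / 0.346² = 17.03 / 0.1197 = 142 g/mol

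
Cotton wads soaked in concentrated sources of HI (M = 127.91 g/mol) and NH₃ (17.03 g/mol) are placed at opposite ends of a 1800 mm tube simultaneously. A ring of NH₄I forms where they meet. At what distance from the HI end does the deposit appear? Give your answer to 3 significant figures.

In equal time, each gas travels a distance ∝ its rate ∝ 1/√M, so d_HI/d_NH₃ = √(M_NH₃/M_HI) = √(17.03/127.91) = 0.3649.
With d_HI + d_NH₃ = 1800 mm, d_NH₃ = 1800/(1 + 0.3649) = 1319 mm.
d_HI = 1800 − 1319 = 481 mm.

481 mm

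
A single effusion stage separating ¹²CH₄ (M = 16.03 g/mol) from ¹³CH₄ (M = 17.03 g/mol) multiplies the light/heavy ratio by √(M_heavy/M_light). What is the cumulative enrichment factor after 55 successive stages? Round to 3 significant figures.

After 55 stages the ratio has grown by (√(17.03/16.03))^55 = (17.03/16.03)^(55/2).
= 1.06238^(55/2) = 5.28.

5.28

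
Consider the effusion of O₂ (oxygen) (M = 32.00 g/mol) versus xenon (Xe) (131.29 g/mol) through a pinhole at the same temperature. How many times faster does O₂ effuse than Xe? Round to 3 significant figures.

2.03

Using Graham's law: rate_O₂/rate_Xe = √(M_Xe/M_O₂) = √(131.29/32.00) = √4.103 = 2.03.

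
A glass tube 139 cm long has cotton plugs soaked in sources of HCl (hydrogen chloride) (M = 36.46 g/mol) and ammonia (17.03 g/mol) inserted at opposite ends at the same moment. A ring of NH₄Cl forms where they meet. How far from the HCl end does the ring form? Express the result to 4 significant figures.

Graham's law gives d_HCl/d_NH₃ = rate_HCl/rate_NH₃ = √(M_NH₃/M_HCl) = √(17.03/36.46) = 0.6834.
With d_HCl + d_NH₃ = 139 cm, d_NH₃ = 139/(1 + 0.6834) = 82.57 cm.
d_HCl = 139 − 82.57 = 56.43 cm.

56.43 cm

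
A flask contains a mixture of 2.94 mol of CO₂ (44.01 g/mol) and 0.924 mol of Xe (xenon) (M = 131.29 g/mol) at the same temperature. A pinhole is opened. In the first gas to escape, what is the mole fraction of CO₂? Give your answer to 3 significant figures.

Rate_i ∝ x_i/√M_i (Graham's law weighted by mole fraction), so the effusate composition follows n_i/√M_i.
So x_CO₂ in the escaping gas = (n_CO₂/√M_CO₂) / Σ(n_i/√M_i)
= (2.94/√44.01) / (2.94/√44.01 + 0.924/√131.29) = 0.4432/(0.4432 + 0.08064) = 0.846.

0.846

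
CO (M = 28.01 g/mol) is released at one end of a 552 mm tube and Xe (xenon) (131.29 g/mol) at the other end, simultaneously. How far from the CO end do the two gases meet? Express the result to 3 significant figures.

378 mm

In equal time, each gas travels a distance ∝ its rate ∝ 1/√M, so d_CO/d_Xe = √(M_Xe/M_CO) = √(131.29/28.01) = 2.165.
With d_CO + d_Xe = 552 mm, d_Xe = 552/(1 + 2.165) = 174.4 mm.
d_CO = 552 − 174.4 = 378 mm.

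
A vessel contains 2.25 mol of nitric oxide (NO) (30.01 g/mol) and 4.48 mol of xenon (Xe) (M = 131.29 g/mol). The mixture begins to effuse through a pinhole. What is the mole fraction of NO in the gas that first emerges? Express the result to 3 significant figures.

Each component's effusion rate ∝ (its partial pressure)·(1/√M) ∝ n_i/√M_i.
x_NO(eff) = (n_NO/√M_NO) / (n_NO/√M_NO + n_Xe/√M_Xe)
= (2.25/√30.01) / (2.25/√30.01 + 4.48/√131.29) = 0.4107/(0.4107 + 0.3910) = 0.512.

0.512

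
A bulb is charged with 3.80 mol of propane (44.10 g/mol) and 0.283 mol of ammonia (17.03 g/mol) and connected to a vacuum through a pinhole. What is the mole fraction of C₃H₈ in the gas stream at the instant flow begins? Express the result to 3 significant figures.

0.893

Effusion rate of each component ∝ n_i/√M_i (partial pressure × 1/√M).
Mole fraction of C₃H₈ in the effusate = (n_C₃H₈/√M_C₃H₈) / (n_C₃H₈/√M_C₃H₈ + n_NH₃/√M_NH₃)
= (3.80/√44.10) / (3.80/√44.10 + 0.283/√17.03) = 0.5722/(0.5722 + 0.06858) = 0.893.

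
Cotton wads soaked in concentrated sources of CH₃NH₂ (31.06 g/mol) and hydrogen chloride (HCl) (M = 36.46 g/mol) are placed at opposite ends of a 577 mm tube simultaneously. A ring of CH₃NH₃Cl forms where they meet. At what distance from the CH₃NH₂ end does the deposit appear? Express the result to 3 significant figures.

Graham's law gives d_CH₃NH₂/d_HCl = rate_CH₃NH₂/rate_HCl = √(M_HCl/M_CH₃NH₂) = √(36.46/31.06) = 1.083.
With d_CH₃NH₂ + d_HCl = 577 mm, d_HCl = 577/(1 + 1.083) = 276.9 mm.
d_CH₃NH₂ = 577 − 276.9 = 300 mm.

300 mm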